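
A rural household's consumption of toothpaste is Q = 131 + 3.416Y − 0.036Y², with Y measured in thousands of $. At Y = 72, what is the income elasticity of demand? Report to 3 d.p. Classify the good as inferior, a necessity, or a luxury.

At Y = 72: Q = 190.3280.
dQ/dY = 3.416 − 0.072Y = -1.76800.
η = (dQ/dY)·(Y/Q) = -1.76800 × (72/190.3280) = -0.669.
η < 0 ⇒ inferior good.

-0.669 (inferior good)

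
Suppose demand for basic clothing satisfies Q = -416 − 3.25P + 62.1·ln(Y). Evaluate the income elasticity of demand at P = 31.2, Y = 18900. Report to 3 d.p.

0.660

At P = 31.2, Y = 18900: Q = 94.094.
Holding P constant, ∂Q/∂Y = 62.1/Y = 0.00328571.
η_Y = (∂Q/∂Y)·(Y/Q) = 0.00328571 × (18900/94.094) = 0.660.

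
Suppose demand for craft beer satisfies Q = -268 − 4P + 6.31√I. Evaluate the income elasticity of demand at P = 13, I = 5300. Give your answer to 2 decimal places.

1.65

At P = 13, I = 5300: Q = 139.375.
Holding P constant, ∂Q/∂I = 6.31/(2√I) = 0.0433373.
η_I = (∂Q/∂I)·(I/Q) = 0.0433373 × (5300/139.375) = 1.65.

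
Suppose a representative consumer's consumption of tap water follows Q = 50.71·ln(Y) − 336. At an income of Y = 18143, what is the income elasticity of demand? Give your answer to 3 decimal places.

At Y = 18143: Q = 161.264.
dQ/dY = 50.71/Y = 0.00279502 at this income.
η = (dQ/dY)·(Y/Q) = 0.00279502 × (18143/161.264) = 0.314.

0.314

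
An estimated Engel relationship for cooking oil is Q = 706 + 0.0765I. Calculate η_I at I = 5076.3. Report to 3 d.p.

At I = 5076.3: Q = 1094.337.
dQ/dI = 0.0765.
η = (dQ/dI)·(I/Q) = 0.0765 × (5076.3/1094.337) = 0.355.

0.355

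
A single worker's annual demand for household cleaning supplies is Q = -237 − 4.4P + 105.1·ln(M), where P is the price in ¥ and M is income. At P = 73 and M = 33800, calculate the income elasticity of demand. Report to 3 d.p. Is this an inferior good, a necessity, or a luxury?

0.195 (necessity)

At P = 73, M = 33800: Q = 537.806.
Holding P constant, ∂Q/∂M = 105.1/M = 0.00310947.
η_M = (∂Q/∂M)·(M/Q) = 0.00310947 × (33800/537.806) = 0.195.
Since 0 < η < 1, this is a necessity.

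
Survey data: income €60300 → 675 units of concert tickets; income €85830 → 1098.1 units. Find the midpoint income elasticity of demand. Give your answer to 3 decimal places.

1.366

ΔQ = 1098.1 − 675 = 423.1; midpoint Q̄ = (675 + 1098.1)/2 = 886.55.
ΔI = 85830 − 60300 = 25530; midpoint Ī = (60300 + 85830)/2 = 73065.
η = (ΔQ/Q̄) ÷ (ΔI/Ī) = (423.1/886.55) ÷ (25530/73065) = 1.366.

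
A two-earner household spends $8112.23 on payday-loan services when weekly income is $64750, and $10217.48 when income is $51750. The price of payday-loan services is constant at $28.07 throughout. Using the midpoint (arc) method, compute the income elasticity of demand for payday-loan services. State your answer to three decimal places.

With a constant price, Q₁ = 8112.23/28.07 = 289.000 and Q₂ = 10217.48/28.07 = 364.000 (equivalently, work directly with expenditure since P cancels).
Midpoint %ΔQ = (10217.48 − 8112.23)/9164.86 = 0.22971; midpoint %ΔI = (51750 − 64750)/58250 = -0.22318.
η = 0.22971 / -0.22318 = -1.029.

-1.029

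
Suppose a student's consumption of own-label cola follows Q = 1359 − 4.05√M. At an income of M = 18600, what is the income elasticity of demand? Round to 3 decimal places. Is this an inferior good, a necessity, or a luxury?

At M = 18600: Q = 806.654.
dQ/dM = -4.05/(2√M) = -0.014848 at this income.
η = (dQ/dM)·(M/Q) = -0.014848 × (18600/806.654) = -0.342.
Since η < 0, the good is an inferior good.

-0.342 (inferior good)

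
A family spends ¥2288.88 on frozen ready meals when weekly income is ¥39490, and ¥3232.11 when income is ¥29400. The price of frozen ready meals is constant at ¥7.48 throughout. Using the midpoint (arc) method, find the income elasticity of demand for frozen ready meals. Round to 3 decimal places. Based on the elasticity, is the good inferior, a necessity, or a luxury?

-1.166 (inferior good)

With a constant price, Q₁ = 2288.88/7.48 = 306.000 and Q₂ = 3232.11/7.48 = 432.100 (equivalently, work directly with expenditure since P cancels).
Midpoint %ΔQ = (3232.11 − 2288.88)/2760.50 = 0.34169; midpoint %ΔI = (29400 − 39490)/34445 = -0.29293.
η = 0.34169 / -0.29293 = -1.166.
η < 0 ⇒ inferior good.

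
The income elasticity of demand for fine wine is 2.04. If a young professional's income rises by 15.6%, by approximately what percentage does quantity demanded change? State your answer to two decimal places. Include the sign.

%ΔQ ≈ η × %ΔI = 2.04 × 15.6% = 31.82%.

31.82%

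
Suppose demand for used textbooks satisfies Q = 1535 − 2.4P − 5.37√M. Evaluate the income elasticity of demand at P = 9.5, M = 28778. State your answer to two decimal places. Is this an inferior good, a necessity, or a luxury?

-0.76 (inferior good)

At P = 9.5, M = 28778: Q = 601.229.
Holding P constant, ∂Q/∂M = -5.37/(2√M) = -0.0158276.
η_M = (∂Q/∂M)·(M/Q) = -0.0158276 × (28778/601.229) = -0.76.
Since η < 0, this is an inferior good.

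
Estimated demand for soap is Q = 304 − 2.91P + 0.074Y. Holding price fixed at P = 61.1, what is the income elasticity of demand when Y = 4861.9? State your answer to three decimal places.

At P = 61.1, Y = 4861.9: Q = 485.980.
Holding P constant, ∂Q/∂Y = 0.074.
η_Y = (∂Q/∂Y)·(Y/Q) = 0.074 × (4861.9/485.980) = 0.740.

0.740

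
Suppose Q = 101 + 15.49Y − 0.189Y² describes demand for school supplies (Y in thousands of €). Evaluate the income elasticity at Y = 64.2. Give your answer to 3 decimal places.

-1.781

At Y = 64.2: Q = 316.4680.
dQ/dY = 15.49 − 0.378Y = -8.77760.
η = (dQ/dY)·(Y/Q) = -8.77760 × (64.2/316.4680) = -1.781.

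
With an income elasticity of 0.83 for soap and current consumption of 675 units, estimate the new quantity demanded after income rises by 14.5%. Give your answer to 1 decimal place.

756.2

%ΔQ ≈ η × %ΔI = 0.83 × 14.5% = 12.035%.
New Q ≈ 675 × (1 + 0.12035) = 756.2.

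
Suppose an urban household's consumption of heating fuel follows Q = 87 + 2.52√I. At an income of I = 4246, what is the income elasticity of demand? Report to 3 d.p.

At I = 4246: Q = 251.207.
dQ/dI = 2.52/(2√I) = 0.0193366 at this income.
η = (dQ/dI)·(I/Q) = 0.0193366 × (4246/251.207) = 0.327.

0.327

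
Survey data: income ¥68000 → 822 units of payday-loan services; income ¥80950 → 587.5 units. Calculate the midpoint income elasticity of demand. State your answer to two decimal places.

-1.91

ΔQ = 587.5 − 822 = -234.5; midpoint Q̄ = (822 + 587.5)/2 = 704.75.
ΔI = 80950 − 68000 = 12950; midpoint Ī = (68000 + 80950)/2 = 74475.
η = (ΔQ/Q̄) ÷ (ΔI/Ī) = (-234.5/704.75) ÷ (12950/74475) = -1.91.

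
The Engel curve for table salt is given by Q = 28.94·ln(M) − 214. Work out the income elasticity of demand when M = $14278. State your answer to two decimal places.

0.46

At M = 14278: Q = 62.854.
dQ/dM = 28.94/M = 0.00202689 at this income.
η = (dQ/dM)·(M/Q) = 0.00202689 × (14278/62.854) = 0.46.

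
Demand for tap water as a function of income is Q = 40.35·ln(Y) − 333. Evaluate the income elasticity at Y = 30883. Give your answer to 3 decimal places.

At Y = 30883: Q = 84.137.
dQ/dY = 40.35/Y = 0.00130654 at this income.
η = (dQ/dY)·(Y/Q) = 0.00130654 × (30883/84.137) = 0.480.

0.480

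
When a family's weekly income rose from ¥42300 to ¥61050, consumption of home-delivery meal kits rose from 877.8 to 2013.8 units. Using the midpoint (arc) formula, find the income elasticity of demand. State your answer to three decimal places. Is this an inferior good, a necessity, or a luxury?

ΔQ = 2013.8 − 877.8 = 1136; midpoint Q̄ = (877.8 + 2013.8)/2 = 1445.8.
ΔI = 61050 − 42300 = 18750; midpoint Ī = (42300 + 61050)/2 = 51675.
η = (ΔQ/Q̄) ÷ (ΔI/Ī) = (1136/1445.8) ÷ (18750/51675) = 2.165.
η > 1 ⇒ luxury.

2.165 (luxury)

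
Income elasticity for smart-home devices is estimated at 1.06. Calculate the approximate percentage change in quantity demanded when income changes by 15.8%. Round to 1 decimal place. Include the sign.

16.7%

%ΔQ ≈ η × %ΔI = 1.06 × 15.8% = 16.7%.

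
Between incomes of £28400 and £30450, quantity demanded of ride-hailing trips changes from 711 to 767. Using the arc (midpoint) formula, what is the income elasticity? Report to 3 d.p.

1.088

ΔQ = 767 − 711 = 56; midpoint Q̄ = (711 + 767)/2 = 739.
ΔI = 30450 − 28400 = 2050; midpoint Ī = (28400 + 30450)/2 = 29425.
η = (ΔQ/Q̄) ÷ (ΔI/Ī) = (56/739) ÷ (2050/29425) = 1.088.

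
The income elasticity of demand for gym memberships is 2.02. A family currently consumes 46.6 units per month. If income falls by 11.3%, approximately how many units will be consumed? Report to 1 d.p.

%ΔQ ≈ η × %ΔI = 2.02 × (-11.3%) = -22.826%.
New Q ≈ 46.6 × (1 − 0.22826) = 36.0.

36.0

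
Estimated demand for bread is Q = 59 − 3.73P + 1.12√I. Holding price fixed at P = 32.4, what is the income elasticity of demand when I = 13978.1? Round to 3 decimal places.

At P = 32.4, I = 13978.1: Q = 70.564.
Holding P constant, ∂Q/∂I = 1.12/(2√I) = 0.00473657.
η_I = (∂Q/∂I)·(I/Q) = 0.00473657 × (13978.1/70.564) = 0.938.

0.938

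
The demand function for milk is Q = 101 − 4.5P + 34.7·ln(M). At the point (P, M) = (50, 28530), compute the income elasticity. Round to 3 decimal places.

At P = 50, M = 28530: Q = 231.977.
Holding P constant, ∂Q/∂M = 34.7/M = 0.00121626.
η_M = (∂Q/∂M)·(M/Q) = 0.00121626 × (28530/231.977) = 0.150.

0.150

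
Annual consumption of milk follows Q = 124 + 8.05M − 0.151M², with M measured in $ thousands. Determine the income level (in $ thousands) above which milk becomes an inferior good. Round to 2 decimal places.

dQ/dM = 8.05 − 0.302M.
The good is inferior where dQ/dM < 0. Setting dQ/dM = 0 gives M = 8.05 / 0.302 = 26.66.

26.66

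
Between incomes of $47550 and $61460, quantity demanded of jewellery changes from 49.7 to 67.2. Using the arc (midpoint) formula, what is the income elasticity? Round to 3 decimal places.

1.173

ΔQ = 67.2 − 49.7 = 17.5; midpoint Q̄ = (49.7 + 67.2)/2 = 58.45.
ΔI = 61460 − 47550 = 13910; midpoint Ī = (47550 + 61460)/2 = 54505.
η = (ΔQ/Q̄) ÷ (ΔI/Ī) = (17.5/58.45) ÷ (13910/54505) = 1.173.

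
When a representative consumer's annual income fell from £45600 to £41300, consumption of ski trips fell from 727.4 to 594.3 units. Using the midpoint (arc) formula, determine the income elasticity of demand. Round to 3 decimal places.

ΔQ = 594.3 − 727.4 = -133.1; midpoint Q̄ = (727.4 + 594.3)/2 = 660.85.
ΔI = 41300 − 45600 = -4300; midpoint Ī = (45600 + 41300)/2 = 43450.
η = (ΔQ/Q̄) ÷ (ΔI/Ī) = (-133.1/660.85) ÷ (-4300/43450) = 2.035.

2.035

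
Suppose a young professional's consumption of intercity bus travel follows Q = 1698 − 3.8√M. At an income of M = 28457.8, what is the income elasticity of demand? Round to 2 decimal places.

-0.30

At M = 28457.8: Q = 1056.961.
dQ/dM = -3.8/(2√M) = -0.011263 at this income.
η = (dQ/dM)·(M/Q) = -0.011263 × (28457.8/1056.961) = -0.30.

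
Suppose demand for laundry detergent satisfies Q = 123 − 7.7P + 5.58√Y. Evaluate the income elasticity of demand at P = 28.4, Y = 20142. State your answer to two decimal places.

At P = 28.4, Y = 20142: Q = 696.248.
Holding P constant, ∂Q/∂Y = 5.58/(2√Y) = 0.0196586.
η_Y = (∂Q/∂Y)·(Y/Q) = 0.0196586 × (20142/696.248) = 0.57.

0.57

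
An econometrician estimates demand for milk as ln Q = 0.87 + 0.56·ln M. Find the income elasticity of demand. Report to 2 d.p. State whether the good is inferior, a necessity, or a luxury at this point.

In a log-linear demand, the coefficient on ln M is the income elasticity.
So η = 0.56.
0 < η < 1 ⇒ necessity.

0.56 (necessity)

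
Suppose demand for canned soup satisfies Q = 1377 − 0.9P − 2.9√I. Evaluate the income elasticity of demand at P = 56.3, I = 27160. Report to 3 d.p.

At P = 56.3, I = 27160: Q = 848.402.
Holding P constant, ∂Q/∂I = -2.9/(2√I) = -0.00879839.
η_I = (∂Q/∂I)·(I/Q) = -0.00879839 × (27160/848.402) = -0.282.

-0.282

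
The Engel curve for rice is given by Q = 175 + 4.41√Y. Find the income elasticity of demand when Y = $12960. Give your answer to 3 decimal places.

0.371

At Y = 12960: Q = 677.043.
dQ/dY = 4.41/(2√Y) = 0.019369 at this income.
η = (dQ/dY)·(Y/Q) = 0.019369 × (12960/677.043) = 0.371.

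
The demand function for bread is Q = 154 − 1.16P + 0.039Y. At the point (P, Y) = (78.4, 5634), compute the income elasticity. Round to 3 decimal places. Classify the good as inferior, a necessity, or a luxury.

At P = 78.4, Y = 5634: Q = 282.782.
Holding P constant, ∂Q/∂Y = 0.039.
η_Y = (∂Q/∂Y)·(Y/Q) = 0.039 × (5634/282.782) = 0.777.
Since 0 < η < 1, this is a necessity.

0.777 (necessity)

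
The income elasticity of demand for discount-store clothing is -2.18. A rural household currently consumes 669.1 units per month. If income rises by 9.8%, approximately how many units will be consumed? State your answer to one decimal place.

%ΔQ ≈ η × %ΔI = -2.18 × 9.8% = -21.364%.
New Q ≈ 669.1 × (1 − 0.21364) = 526.2.

526.2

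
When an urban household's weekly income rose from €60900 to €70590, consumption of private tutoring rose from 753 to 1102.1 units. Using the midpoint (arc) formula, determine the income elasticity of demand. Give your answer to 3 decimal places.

ΔQ = 1102.1 − 753 = 349.1; midpoint Q̄ = (753 + 1102.1)/2 = 927.55.
ΔI = 70590 − 60900 = 9690; midpoint Ī = (60900 + 70590)/2 = 65745.
η = (ΔQ/Q̄) ÷ (ΔI/Ī) = (349.1/927.55) ÷ (9690/65745) = 2.554.

2.554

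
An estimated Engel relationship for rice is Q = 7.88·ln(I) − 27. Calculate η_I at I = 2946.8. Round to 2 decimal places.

0.22

At I = 2946.8: Q = 35.949.
dQ/dI = 7.88/I = 0.00267409 at this income.
η = (dQ/dI)·(I/Q) = 0.00267409 × (2946.8/35.949) = 0.22.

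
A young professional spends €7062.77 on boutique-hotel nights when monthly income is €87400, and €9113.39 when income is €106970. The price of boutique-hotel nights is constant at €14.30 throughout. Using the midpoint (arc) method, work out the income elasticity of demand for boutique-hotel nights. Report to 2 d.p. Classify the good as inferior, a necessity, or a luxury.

1.26 (luxury)

With a constant price, Q₁ = 7062.77/14.30 = 493.900 and Q₂ = 9113.39/14.30 = 637.300 (equivalently, work directly with expenditure since P cancels).
Midpoint %ΔQ = (9113.39 − 7062.77)/8088.08 = 0.25354; midpoint %ΔI = (106970 − 87400)/97185 = 0.20137.
η = 0.25354 / 0.20137 = 1.26.
η > 1 ⇒ luxury.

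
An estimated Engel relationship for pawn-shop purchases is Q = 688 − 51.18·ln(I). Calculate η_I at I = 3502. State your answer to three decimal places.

At I = 3502: Q = 270.315.
dQ/dI = -51.18/I = -0.0146145 at this income.
η = (dQ/dI)·(I/Q) = -0.0146145 × (3502/270.315) = -0.189.

-0.189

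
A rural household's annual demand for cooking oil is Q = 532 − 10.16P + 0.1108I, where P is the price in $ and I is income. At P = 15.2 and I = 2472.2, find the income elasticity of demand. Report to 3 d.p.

At P = 15.2, I = 2472.2: Q = 651.488.
Holding P constant, ∂Q/∂I = 0.1108.
η_I = (∂Q/∂I)·(I/Q) = 0.1108 × (2472.2/651.488) = 0.420.

0.420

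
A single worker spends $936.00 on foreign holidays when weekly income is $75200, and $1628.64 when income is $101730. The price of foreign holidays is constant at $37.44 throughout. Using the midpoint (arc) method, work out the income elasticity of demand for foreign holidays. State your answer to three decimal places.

1.801

With a constant price, Q₁ = 936.00/37.44 = 25.000 and Q₂ = 1628.64/37.44 = 43.500 (equivalently, work directly with expenditure since P cancels).
Midpoint %ΔQ = (1628.64 − 936.00)/1282.32 = 0.54015; midpoint %ΔI = (101730 − 75200)/88465 = 0.29989.
η = 0.54015 / 0.29989 = 1.801.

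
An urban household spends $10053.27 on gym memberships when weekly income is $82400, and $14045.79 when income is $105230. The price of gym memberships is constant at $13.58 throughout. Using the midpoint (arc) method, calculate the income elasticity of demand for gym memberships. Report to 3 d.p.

1.362

With a constant price, Q₁ = 10053.27/13.58 = 740.300 and Q₂ = 14045.79/13.58 = 1034.300 (equivalently, work directly with expenditure since P cancels).
Midpoint %ΔQ = (14045.79 − 10053.27)/12049.53 = 0.33134; midpoint %ΔI = (105230 − 82400)/93815 = 0.24335.
η = 0.33134 / 0.24335 = 1.362.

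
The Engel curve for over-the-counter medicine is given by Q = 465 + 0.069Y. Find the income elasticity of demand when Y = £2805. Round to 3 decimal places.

0.294

At Y = 2805: Q = 658.545.
dQ/dY = 0.069.
η = (dQ/dY)·(Y/Q) = 0.069 × (2805/658.545) = 0.294.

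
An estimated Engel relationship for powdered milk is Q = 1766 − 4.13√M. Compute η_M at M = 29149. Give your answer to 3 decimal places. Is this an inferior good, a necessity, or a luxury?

At M = 29149: Q = 1060.882.
dQ/dM = -4.13/(2√M) = -0.0120951 at this income.
η = (dQ/dM)·(M/Q) = -0.0120951 × (29149/1060.882) = -0.332.
Since η < 0, the good is an inferior good.

-0.332 (inferior good)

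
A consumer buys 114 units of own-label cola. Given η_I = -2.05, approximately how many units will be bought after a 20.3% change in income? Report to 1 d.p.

%ΔQ ≈ η × %ΔI = -2.05 × 20.3% = -41.615%.
New Q ≈ 114 × (1 − 0.41615) = 66.6.

66.6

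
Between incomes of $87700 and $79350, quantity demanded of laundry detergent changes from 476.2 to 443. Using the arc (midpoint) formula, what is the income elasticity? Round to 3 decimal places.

0.723

ΔQ = 443 − 476.2 = -33.2; midpoint Q̄ = (476.2 + 443)/2 = 459.6.
ΔI = 79350 − 87700 = -8350; midpoint Ī = (87700 + 79350)/2 = 83525.
η = (ΔQ/Q̄) ÷ (ΔI/Ī) = (-33.2/459.6) ÷ (-8350/83525) = 0.723.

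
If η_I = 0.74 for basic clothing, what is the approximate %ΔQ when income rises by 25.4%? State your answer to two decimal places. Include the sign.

%ΔQ ≈ η × %ΔI = 0.74 × 25.4% = 18.80%.

18.80%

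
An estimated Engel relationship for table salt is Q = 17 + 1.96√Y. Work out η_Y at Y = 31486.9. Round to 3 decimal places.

At Y = 31486.9: Q = 364.793.
dQ/dY = 1.96/(2√Y) = 0.00552282 at this income.
η = (dQ/dY)·(Y/Q) = 0.00552282 × (31486.9/364.793) = 0.477.

0.477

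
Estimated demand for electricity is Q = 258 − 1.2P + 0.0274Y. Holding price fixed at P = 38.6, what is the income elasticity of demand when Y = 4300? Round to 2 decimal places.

At P = 38.6, Y = 4300: Q = 329.500.
Holding P constant, ∂Q/∂Y = 0.0274.
η_Y = (∂Q/∂Y)·(Y/Q) = 0.0274 × (4300/329.500) = 0.36.

0.36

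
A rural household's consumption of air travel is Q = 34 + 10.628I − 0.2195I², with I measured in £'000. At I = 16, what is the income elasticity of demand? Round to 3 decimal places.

0.390

At I = 16: Q = 147.8560.
dQ/dI = 10.628 − 0.439I = 3.60400.
η = (dQ/dI)·(I/Q) = 3.60400 × (16/147.8560) = 0.390.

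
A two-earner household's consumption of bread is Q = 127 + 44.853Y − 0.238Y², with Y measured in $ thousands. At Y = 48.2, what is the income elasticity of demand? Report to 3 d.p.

0.608

At Y = 48.2: Q = 1735.9835.
dQ/dY = 44.853 − 0.476Y = 21.90980.
η = (dQ/dY)·(Y/Q) = 21.90980 × (48.2/1735.9835) = 0.608.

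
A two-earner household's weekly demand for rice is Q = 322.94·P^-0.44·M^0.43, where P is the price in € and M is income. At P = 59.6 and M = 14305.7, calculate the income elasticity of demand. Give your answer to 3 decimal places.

For a multiplicative demand Q = A·P^α·M^β, the income elasticity is β everywhere.
Here β = 0.43, so η = 0.430.

0.430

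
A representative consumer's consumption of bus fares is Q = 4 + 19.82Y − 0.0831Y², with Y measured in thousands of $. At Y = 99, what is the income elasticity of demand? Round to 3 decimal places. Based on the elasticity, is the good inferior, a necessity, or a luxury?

0.289 (necessity)

At Y = 99: Q = 1151.7169.
dQ/dY = 19.82 − 0.1662Y = 3.36620.
η = (dQ/dY)·(Y/Q) = 3.36620 × (99/1151.7169) = 0.289.
0 < η < 1 ⇒ necessity.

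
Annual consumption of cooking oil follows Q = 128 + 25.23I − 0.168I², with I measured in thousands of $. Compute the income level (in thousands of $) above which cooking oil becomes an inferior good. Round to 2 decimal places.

dQ/dI = 25.23 − 0.336I.
The good is inferior where dQ/dI < 0. Setting dQ/dI = 0 gives I = 25.23 / 0.336 = 75.09.

75.09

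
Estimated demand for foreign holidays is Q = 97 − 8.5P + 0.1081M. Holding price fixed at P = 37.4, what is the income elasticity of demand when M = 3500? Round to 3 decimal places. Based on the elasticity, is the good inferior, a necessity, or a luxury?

At P = 37.4, M = 3500: Q = 157.450.
Holding P constant, ∂Q/∂M = 0.1081.
η_M = (∂Q/∂M)·(M/Q) = 0.1081 × (3500/157.450) = 2.403.
Since η > 1, this is a luxury.

2.403 (luxury)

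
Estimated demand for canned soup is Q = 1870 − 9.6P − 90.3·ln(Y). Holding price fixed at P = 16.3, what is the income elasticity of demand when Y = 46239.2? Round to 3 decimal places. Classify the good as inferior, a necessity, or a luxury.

At P = 16.3, Y = 46239.2: Q = 743.555.
Holding P constant, ∂Q/∂Y = -90.3/Y = -0.00195289.
η_Y = (∂Q/∂Y)·(Y/Q) = -0.00195289 × (46239.2/743.555) = -0.121.
Since η < 0, this is an inferior good.

-0.121 (inferior good)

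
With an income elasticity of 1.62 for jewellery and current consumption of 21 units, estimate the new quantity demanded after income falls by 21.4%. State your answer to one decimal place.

%ΔQ ≈ η × %ΔI = 1.62 × (-21.4%) = -34.668%.
New Q ≈ 21 × (1 − 0.34668) = 13.7.

13.7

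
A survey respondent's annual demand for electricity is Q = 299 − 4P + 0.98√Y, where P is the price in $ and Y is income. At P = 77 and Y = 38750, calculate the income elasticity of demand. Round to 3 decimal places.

At P = 77, Y = 38750: Q = 183.913.
Holding P constant, ∂Q/∂Y = 0.98/(2√Y) = 0.0024892.
η_Y = (∂Q/∂Y)·(Y/Q) = 0.0024892 × (38750/183.913) = 0.524.

0.524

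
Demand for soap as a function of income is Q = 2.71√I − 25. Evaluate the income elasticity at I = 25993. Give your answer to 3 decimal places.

0.530

At I = 25993: Q = 411.916.
dQ/dI = 2.71/(2√I) = 0.00840448 at this income.
η = (dQ/dI)·(I/Q) = 0.00840448 × (25993/411.916) = 0.530.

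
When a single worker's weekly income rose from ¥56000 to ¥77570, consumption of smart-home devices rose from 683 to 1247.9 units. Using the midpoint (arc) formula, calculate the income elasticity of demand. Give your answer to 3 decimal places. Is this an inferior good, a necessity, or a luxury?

ΔQ = 1247.9 − 683 = 564.9; midpoint Q̄ = (683 + 1247.9)/2 = 965.45.
ΔI = 77570 − 56000 = 21570; midpoint Ī = (56000 + 77570)/2 = 66785.
η = (ΔQ/Q̄) ÷ (ΔI/Ī) = (564.9/965.45) ÷ (21570/66785) = 1.812.
η > 1 ⇒ luxury.

1.812 (luxury)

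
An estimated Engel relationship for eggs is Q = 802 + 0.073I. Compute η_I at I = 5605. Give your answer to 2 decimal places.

0.34

At I = 5605: Q = 1211.165.
dQ/dI = 0.073.
η = (dQ/dI)·(I/Q) = 0.073 × (5605/1211.165) = 0.34.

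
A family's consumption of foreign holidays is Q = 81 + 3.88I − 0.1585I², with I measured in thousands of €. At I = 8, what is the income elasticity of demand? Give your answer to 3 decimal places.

At I = 8: Q = 101.8960.
dQ/dI = 3.88 − 0.317I = 1.34400.
η = (dQ/dI)·(I/Q) = 1.34400 × (8/101.8960) = 0.106.

0.106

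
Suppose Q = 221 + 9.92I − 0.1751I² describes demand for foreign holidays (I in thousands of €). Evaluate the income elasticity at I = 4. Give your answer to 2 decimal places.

0.13

At I = 4: Q = 257.8784.
dQ/dI = 9.92 − 0.3502I = 8.51920.
η = (dQ/dI)·(I/Q) = 8.51920 × (4/257.8784) = 0.13.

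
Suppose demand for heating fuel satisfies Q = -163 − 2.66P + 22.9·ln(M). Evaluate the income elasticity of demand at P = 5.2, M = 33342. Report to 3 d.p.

At P = 5.2, M = 33342: Q = 61.662.
Holding P constant, ∂Q/∂M = 22.9/M = 0.000686821.
η_M = (∂Q/∂M)·(M/Q) = 0.000686821 × (33342/61.662) = 0.371.

0.371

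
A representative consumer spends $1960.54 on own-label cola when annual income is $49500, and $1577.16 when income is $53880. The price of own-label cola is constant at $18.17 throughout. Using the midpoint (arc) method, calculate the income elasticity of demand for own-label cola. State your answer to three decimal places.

With a constant price, Q₁ = 1960.54/18.17 = 107.900 and Q₂ = 1577.16/18.17 = 86.800 (equivalently, work directly with expenditure since P cancels).
Midpoint %ΔQ = (1577.16 − 1960.54)/1768.85 = -0.21674; midpoint %ΔI = (53880 − 49500)/51690 = 0.08474.
η = -0.21674 / 0.08474 = -2.558.

-2.558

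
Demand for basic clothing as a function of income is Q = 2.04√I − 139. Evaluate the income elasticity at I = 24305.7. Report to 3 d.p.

At I = 24305.7: Q = 179.042.
dQ/dI = 2.04/(2√I) = 0.00654254 at this income.
η = (dQ/dI)·(I/Q) = 0.00654254 × (24305.7/179.042) = 0.888.

0.888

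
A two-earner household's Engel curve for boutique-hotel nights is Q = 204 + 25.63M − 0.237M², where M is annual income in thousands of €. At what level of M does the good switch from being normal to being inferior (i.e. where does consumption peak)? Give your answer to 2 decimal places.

dQ/dM = 25.63 − 0.474M.
The good is inferior where dQ/dM < 0. Setting dQ/dM = 0 gives M = 25.63 / 0.474 = 54.07.

54.07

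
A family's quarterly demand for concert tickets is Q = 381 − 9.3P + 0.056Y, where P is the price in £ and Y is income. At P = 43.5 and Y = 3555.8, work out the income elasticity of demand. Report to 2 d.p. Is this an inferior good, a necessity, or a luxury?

At P = 43.5, Y = 3555.8: Q = 175.575.
Holding P constant, ∂Q/∂Y = 0.056.
η_Y = (∂Q/∂Y)·(Y/Q) = 0.056 × (3555.8/175.575) = 1.13.
Since η > 1, this is a luxury.

1.13 (luxury)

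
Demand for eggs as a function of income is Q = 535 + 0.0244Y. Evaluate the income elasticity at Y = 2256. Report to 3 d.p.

At Y = 2256: Q = 590.046.
dQ/dY = 0.0244.
η = (dQ/dY)·(Y/Q) = 0.0244 × (2256/590.046) = 0.093.

0.093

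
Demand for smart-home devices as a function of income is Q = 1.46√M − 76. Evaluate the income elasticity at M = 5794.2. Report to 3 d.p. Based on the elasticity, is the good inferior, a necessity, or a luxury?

1.582 (luxury)

At M = 5794.2: Q = 35.135.
dQ/dM = 1.46/(2√M) = 0.00959017 at this income.
η = (dQ/dM)·(M/Q) = 0.00959017 × (5794.2/35.135) = 1.582.
Since η > 1, the good is a luxury.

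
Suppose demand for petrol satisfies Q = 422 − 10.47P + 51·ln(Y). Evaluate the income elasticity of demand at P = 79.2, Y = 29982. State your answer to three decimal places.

0.430

At P = 79.2, Y = 29982: Q = 118.502.
Holding P constant, ∂Q/∂Y = 51/Y = 0.00170102.
η_Y = (∂Q/∂Y)·(Y/Q) = 0.00170102 × (29982/118.502) = 0.430.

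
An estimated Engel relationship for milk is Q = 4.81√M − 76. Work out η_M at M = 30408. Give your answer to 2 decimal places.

At M = 30408: Q = 762.762.
dQ/dM = 4.81/(2√M) = 0.0137918 at this income.
η = (dQ/dM)·(M/Q) = 0.0137918 × (30408/762.762) = 0.55.

0.55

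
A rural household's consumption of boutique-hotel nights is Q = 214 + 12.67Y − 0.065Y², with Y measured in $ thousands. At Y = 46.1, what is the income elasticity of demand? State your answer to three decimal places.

0.466

At Y = 46.1: Q = 659.9484.
dQ/dY = 12.67 − 0.13Y = 6.67700.
η = (dQ/dY)·(Y/Q) = 6.67700 × (46.1/659.9484) = 0.466.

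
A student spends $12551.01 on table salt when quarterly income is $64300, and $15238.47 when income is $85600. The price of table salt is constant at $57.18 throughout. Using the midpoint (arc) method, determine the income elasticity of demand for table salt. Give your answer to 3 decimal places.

0.681

With a constant price, Q₁ = 12551.01/57.18 = 219.500 and Q₂ = 15238.47/57.18 = 266.500 (equivalently, work directly with expenditure since P cancels).
Midpoint %ΔQ = (15238.47 − 12551.01)/13894.74 = 0.19342; midpoint %ΔI = (85600 − 64300)/74950 = 0.28419.
η = 0.19342 / 0.28419 = 0.681.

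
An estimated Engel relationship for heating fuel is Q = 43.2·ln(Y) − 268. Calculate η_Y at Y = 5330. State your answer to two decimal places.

At Y = 5330: Q = 102.704.
dQ/dY = 43.2/Y = 0.00810507 at this income.
η = (dQ/dY)·(Y/Q) = 0.00810507 × (5330/102.704) = 0.42.

0.42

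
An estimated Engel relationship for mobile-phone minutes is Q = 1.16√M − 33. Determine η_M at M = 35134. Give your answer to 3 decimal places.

0.589

At M = 35134: Q = 184.431.
dQ/dM = 1.16/(2√M) = 0.00309431 at this income.
η = (dQ/dM)·(M/Q) = 0.00309431 × (35134/184.431) = 0.589.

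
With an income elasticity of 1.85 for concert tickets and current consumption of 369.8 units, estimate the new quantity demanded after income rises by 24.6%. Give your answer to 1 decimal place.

538.1

%ΔQ ≈ η × %ΔI = 1.85 × 24.6% = 45.51%.
New Q ≈ 369.8 × (1 + 0.4551) = 538.1.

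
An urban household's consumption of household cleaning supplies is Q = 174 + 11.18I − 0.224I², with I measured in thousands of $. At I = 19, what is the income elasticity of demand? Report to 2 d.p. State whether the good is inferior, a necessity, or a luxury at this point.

At I = 19: Q = 305.5560.
dQ/dI = 11.18 − 0.448I = 2.66800.
η = (dQ/dI)·(I/Q) = 2.66800 × (19/305.5560) = 0.17.
0 < η < 1 ⇒ necessity.

0.17 (necessity)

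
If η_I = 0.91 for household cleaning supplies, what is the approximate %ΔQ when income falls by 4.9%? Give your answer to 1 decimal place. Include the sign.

-4.5%

%ΔQ ≈ η × %ΔI = 0.91 × (-4.9%) = -4.5%.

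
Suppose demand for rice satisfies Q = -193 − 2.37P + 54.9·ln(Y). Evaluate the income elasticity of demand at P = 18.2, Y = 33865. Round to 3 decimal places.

At P = 18.2, Y = 33865: Q = 336.481.
Holding P constant, ∂Q/∂Y = 54.9/Y = 0.00162114.
η_Y = (∂Q/∂Y)·(Y/Q) = 0.00162114 × (33865/336.481) = 0.163.

0.163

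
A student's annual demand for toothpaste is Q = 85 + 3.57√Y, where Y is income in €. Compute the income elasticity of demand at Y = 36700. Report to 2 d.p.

At Y = 36700: Q = 768.914.
dQ/dY = 3.57/(2√Y) = 0.00931762 at this income.
η = (dQ/dY)·(Y/Q) = 0.00931762 × (36700/768.914) = 0.44.

0.44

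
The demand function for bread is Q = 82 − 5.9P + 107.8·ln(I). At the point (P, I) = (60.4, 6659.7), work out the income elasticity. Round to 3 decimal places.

At P = 60.4, I = 6659.7: Q = 674.693.
Holding P constant, ∂Q/∂I = 107.8/I = 0.0161869.
η_I = (∂Q/∂I)·(I/Q) = 0.0161869 × (6659.7/674.693) = 0.160.

0.160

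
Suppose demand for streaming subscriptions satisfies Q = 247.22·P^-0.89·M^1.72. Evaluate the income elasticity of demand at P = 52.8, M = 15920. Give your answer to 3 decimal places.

For a multiplicative demand Q = A·P^α·M^β, the income elasticity is β everywhere.
Here β = 1.72, so η = 1.720.

1.720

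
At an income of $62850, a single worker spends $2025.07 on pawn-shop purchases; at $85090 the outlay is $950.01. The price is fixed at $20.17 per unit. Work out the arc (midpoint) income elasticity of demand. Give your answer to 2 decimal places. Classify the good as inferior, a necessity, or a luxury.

-2.40 (inferior good)

With a constant price, Q₁ = 2025.07/20.17 = 100.400 and Q₂ = 950.01/20.17 = 47.100 (equivalently, work directly with expenditure since P cancels).
Midpoint %ΔQ = (950.01 − 2025.07)/1487.54 = -0.72271; midpoint %ΔI = (85090 − 62850)/73970 = 0.30066.
η = -0.72271 / 0.30066 = -2.40.
η < 0 ⇒ inferior good.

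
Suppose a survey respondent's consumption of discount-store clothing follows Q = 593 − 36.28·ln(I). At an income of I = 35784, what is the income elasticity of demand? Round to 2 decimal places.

-0.17

At I = 35784: Q = 212.595.
dQ/dI = -36.28/I = -0.00101386 at this income.
η = (dQ/dI)·(I/Q) = -0.00101386 × (35784/212.595) = -0.17.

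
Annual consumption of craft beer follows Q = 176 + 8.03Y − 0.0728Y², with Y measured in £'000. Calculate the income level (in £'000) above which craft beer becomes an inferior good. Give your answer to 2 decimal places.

55.15

dQ/dY = 8.03 − 0.1456Y.
The good is inferior where dQ/dY < 0. Setting dQ/dY = 0 gives Y = 8.03 / 0.1456 = 55.15.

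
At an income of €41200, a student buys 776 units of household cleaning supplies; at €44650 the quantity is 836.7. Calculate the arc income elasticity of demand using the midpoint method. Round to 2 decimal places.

ΔQ = 836.7 − 776 = 60.7; midpoint Q̄ = (776 + 836.7)/2 = 806.35.
ΔI = 44650 − 41200 = 3450; midpoint Ī = (41200 + 44650)/2 = 42925.
η = (ΔQ/Q̄) ÷ (ΔI/Ī) = (60.7/806.35) ÷ (3450/42925) = 0.94.

0.94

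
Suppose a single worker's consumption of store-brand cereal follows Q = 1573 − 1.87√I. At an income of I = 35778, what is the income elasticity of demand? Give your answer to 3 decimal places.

-0.145

At I = 35778: Q = 1219.288.
dQ/dI = -1.87/(2√I) = -0.00494315 at this income.
η = (dQ/dI)·(I/Q) = -0.00494315 × (35778/1219.288) = -0.145.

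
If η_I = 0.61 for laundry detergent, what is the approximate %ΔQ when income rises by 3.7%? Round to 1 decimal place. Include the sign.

%ΔQ ≈ η × %ΔI = 0.61 × 3.7% = 2.3%.

2.3%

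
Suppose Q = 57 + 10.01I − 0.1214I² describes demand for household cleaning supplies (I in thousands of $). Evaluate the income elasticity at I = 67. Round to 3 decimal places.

At I = 67: Q = 182.7054.
dQ/dI = 10.01 − 0.2428I = -6.25760.
η = (dQ/dI)·(I/Q) = -6.25760 × (67/182.7054) = -2.295.

-2.295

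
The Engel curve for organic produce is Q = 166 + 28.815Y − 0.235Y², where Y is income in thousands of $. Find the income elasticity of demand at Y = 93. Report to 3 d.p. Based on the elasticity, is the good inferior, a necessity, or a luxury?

-1.703 (inferior good)

At Y = 93: Q = 813.2800.
dQ/dY = 28.815 − 0.47Y = -14.89500.
η = (dQ/dY)·(Y/Q) = -14.89500 × (93/813.2800) = -1.703.
η < 0 ⇒ inferior good.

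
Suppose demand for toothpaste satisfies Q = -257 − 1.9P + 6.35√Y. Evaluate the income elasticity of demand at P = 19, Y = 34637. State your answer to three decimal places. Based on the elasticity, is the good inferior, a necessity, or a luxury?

0.665 (necessity)

At P = 19, Y = 34637: Q = 888.700.
Holding P constant, ∂Q/∂Y = 6.35/(2√Y) = 0.0170598.
η_Y = (∂Q/∂Y)·(Y/Q) = 0.0170598 × (34637/888.700) = 0.665.
Since 0 < η < 1, this is a necessity.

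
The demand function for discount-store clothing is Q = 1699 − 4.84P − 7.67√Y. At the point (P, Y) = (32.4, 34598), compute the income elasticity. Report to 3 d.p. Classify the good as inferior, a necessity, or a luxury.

At P = 32.4, Y = 34598: Q = 115.523.
Holding P constant, ∂Q/∂Y = -7.67/(2√Y) = -0.0206177.
η_Y = (∂Q/∂Y)·(Y/Q) = -0.0206177 × (34598/115.523) = -6.175.
Since η < 0, this is an inferior good.

-6.175 (inferior good)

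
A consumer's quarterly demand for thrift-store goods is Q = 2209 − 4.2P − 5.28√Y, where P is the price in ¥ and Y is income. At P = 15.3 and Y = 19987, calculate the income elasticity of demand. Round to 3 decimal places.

At P = 15.3, Y = 19987: Q = 1398.278.
Holding P constant, ∂Q/∂Y = -5.28/(2√Y) = -0.0186737.
η_Y = (∂Q/∂Y)·(Y/Q) = -0.0186737 × (19987/1398.278) = -0.267.

-0.267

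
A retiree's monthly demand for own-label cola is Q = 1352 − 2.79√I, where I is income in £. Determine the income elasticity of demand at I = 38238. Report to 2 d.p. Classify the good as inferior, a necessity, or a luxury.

At I = 38238: Q = 806.428.
dQ/dI = -2.79/(2√I) = -0.00713389 at this income.
η = (dQ/dI)·(I/Q) = -0.00713389 × (38238/806.428) = -0.34.
Since η < 0, the good is an inferior good.

-0.34 (inferior good)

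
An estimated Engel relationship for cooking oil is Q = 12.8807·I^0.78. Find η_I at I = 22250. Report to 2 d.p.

For Q = A·I^β the income elasticity is constant and equal to β.
Here β = 0.78, so η = 0.78.

0.78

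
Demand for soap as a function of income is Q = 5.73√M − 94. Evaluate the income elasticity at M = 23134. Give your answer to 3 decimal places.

At M = 23134: Q = 777.525.
dQ/dM = 5.73/(2√M) = 0.0188365 at this income.
η = (dQ/dM)·(M/Q) = 0.0188365 × (23134/777.525) = 0.560.

0.560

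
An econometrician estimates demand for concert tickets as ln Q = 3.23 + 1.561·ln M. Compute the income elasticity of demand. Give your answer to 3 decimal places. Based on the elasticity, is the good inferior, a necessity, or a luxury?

1.561 (luxury)

In a log-linear demand, the coefficient on ln M is the income elasticity.
So η = 1.561.
η > 1 ⇒ luxury.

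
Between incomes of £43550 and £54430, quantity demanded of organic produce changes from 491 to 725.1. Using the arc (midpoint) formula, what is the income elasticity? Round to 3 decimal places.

1.734

ΔQ = 725.1 − 491 = 234.1; midpoint Q̄ = (491 + 725.1)/2 = 608.05.
ΔI = 54430 − 43550 = 10880; midpoint Ī = (43550 + 54430)/2 = 48990.
η = (ΔQ/Q̄) ÷ (ΔI/Ī) = (234.1/608.05) ÷ (10880/48990) = 1.734.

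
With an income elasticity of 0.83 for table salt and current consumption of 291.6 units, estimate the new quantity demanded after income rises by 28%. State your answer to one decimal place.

359.4

%ΔQ ≈ η × %ΔI = 0.83 × 28% = 23.24%.
New Q ≈ 291.6 × (1 + 0.2324) = 359.4.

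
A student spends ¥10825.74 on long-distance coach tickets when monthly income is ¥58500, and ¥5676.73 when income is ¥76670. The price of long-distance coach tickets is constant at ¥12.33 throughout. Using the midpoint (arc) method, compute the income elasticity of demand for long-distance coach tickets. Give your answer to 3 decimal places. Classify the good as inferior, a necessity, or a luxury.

With a constant price, Q₁ = 10825.74/12.33 = 878.000 and Q₂ = 5676.73/12.33 = 460.400 (equivalently, work directly with expenditure since P cancels).
Midpoint %ΔQ = (5676.73 − 10825.74)/8251.24 = -0.62403; midpoint %ΔI = (76670 − 58500)/67585 = 0.26885.
η = -0.62403 / 0.26885 = -2.321.
η < 0 ⇒ inferior good.

-2.321 (inferior good)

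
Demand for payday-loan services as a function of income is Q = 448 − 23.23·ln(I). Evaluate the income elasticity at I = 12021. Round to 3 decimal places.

-0.101

At I = 12021: Q = 229.768.
dQ/dI = -23.23/I = -0.00193245 at this income.
η = (dQ/dI)·(I/Q) = -0.00193245 × (12021/229.768) = -0.101.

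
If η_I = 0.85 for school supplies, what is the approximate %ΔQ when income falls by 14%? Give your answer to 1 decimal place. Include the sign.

%ΔQ ≈ η × %ΔI = 0.85 × (-14%) = -11.9%.

-11.9%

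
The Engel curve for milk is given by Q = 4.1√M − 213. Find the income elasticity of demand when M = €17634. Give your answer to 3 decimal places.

At M = 17634: Q = 331.452.
dQ/dM = 4.1/(2√M) = 0.0154376 at this income.
η = (dQ/dM)·(M/Q) = 0.0154376 × (17634/331.452) = 0.821.

0.821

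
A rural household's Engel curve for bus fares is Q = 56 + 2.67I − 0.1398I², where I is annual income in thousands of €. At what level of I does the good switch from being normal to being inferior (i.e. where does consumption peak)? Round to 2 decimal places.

9.55

dQ/dI = 2.67 − 0.2796I.
The good is inferior where dQ/dI < 0. Setting dQ/dI = 0 gives I = 2.67 / 0.2796 = 9.55.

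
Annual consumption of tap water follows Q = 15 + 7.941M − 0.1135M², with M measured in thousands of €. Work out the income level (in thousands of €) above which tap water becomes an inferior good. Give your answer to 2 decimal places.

dQ/dM = 7.941 − 0.227M.
The good is inferior where dQ/dM < 0. Setting dQ/dM = 0 gives M = 7.941 / 0.227 = 34.98.

34.98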